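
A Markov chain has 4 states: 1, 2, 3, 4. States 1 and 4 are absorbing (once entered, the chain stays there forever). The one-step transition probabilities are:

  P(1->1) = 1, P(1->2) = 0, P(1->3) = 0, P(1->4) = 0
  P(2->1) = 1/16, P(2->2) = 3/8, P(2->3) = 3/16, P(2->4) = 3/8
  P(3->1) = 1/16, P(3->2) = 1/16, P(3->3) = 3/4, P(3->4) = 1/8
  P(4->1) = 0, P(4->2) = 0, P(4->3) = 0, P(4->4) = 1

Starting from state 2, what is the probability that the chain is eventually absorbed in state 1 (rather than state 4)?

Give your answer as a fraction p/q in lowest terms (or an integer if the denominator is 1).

Let a_i = P(absorbed in 1 | start in state i).
Boundary conditions: a_1 = 1, a_4 = 0.
For each transient state i, a_i = sum_j P(i->j) * a_j:
  a_2 = 1/16*a_1 + 3/8*a_2 + 3/16*a_3 + 3/8*a_4
  a_3 = 1/16*a_1 + 1/16*a_2 + 3/4*a_3 + 1/8*a_4

Substituting a_1 = 1 and a_4 = 0, rearrange to (I - Q) a = r where r[i] = P(i -> 1):
  [5/8, -3/16] . (a_2, a_3) = 1/16
  [-1/16, 1/4] . (a_2, a_3) = 1/16

Solving yields:
  a_2 = 7/37
  a_3 = 11/37

Starting state is 2, so the absorption probability is a_2 = 7/37.

Answer: 7/37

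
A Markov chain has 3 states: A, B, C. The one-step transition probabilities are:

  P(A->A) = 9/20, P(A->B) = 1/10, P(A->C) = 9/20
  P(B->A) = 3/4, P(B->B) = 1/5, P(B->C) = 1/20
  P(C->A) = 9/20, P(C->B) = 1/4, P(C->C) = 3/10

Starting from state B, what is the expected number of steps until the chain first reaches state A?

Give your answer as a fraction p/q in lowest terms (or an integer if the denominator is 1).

Answer: 100/73

Derivation:
Let h_i = expected steps to first reach A from state i.
Boundary: h_A = 0.
First-step equations for the other states:
  h_B = 1 + 3/4*h_A + 1/5*h_B + 1/20*h_C
  h_C = 1 + 9/20*h_A + 1/4*h_B + 3/10*h_C

Substituting h_A = 0 and rearranging gives the linear system (I - Q) h = 1:
  [4/5, -1/20] . (h_B, h_C) = 1
  [-1/4, 7/10] . (h_B, h_C) = 1

Solving yields:
  h_B = 100/73
  h_C = 140/73

Starting state is B, so the expected hitting time is h_B = 100/73.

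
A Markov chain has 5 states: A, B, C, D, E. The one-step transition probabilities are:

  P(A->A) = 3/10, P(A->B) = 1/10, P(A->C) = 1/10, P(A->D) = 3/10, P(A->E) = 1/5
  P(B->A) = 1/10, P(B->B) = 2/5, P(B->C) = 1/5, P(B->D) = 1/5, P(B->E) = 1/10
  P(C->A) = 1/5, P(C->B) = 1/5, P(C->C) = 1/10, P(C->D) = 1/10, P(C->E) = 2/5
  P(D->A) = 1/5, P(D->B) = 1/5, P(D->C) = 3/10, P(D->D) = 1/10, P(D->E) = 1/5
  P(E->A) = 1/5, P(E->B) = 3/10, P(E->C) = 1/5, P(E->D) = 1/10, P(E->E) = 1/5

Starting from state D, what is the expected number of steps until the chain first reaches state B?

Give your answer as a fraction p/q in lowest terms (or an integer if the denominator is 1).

Answer: 610/123

Derivation:
Let h_i = expected steps to first reach B from state i.
Boundary: h_B = 0.
First-step equations for the other states:
  h_A = 1 + 3/10*h_A + 1/10*h_B + 1/10*h_C + 3/10*h_D + 1/5*h_E
  h_C = 1 + 1/5*h_A + 1/5*h_B + 1/10*h_C + 1/10*h_D + 2/5*h_E
  h_D = 1 + 1/5*h_A + 1/5*h_B + 3/10*h_C + 1/10*h_D + 1/5*h_E
  h_E = 1 + 1/5*h_A + 3/10*h_B + 1/5*h_C + 1/10*h_D + 1/5*h_E

Substituting h_B = 0 and rearranging gives the linear system (I - Q) h = 1:
  [7/10, -1/10, -3/10, -1/5] . (h_A, h_C, h_D, h_E) = 1
  [-1/5, 9/10, -1/10, -2/5] . (h_A, h_C, h_D, h_E) = 1
  [-1/5, -3/10, 9/10, -1/5] . (h_A, h_C, h_D, h_E) = 1
  [-1/5, -1/5, -1/10, 4/5] . (h_A, h_C, h_D, h_E) = 1

Solving yields:
  h_A = 680/123
  h_C = 200/41
  h_D = 610/123
  h_E = 550/123

Starting state is D, so the expected hitting time is h_D = 610/123.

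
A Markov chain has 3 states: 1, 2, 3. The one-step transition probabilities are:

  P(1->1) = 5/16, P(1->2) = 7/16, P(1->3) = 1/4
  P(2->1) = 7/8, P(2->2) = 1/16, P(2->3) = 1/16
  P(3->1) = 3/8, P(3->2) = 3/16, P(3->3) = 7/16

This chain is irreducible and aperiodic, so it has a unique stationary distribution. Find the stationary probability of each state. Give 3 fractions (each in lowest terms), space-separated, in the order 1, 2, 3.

Answer: 66/137 75/274 67/274

Derivation:
The stationary distribution satisfies pi = pi * P, i.e.:
  pi_1 = 5/16*pi_1 + 7/8*pi_2 + 3/8*pi_3
  pi_2 = 7/16*pi_1 + 1/16*pi_2 + 3/16*pi_3
  pi_3 = 1/4*pi_1 + 1/16*pi_2 + 7/16*pi_3
with normalization: pi_1 + pi_2 + pi_3 = 1.

Using the first 2 balance equations plus normalization, the linear system A*pi = b is:
  [-11/16, 7/8, 3/8] . pi = 0
  [7/16, -15/16, 3/16] . pi = 0
  [1, 1, 1] . pi = 1

Solving yields:
  pi_1 = 66/137
  pi_2 = 75/274
  pi_3 = 67/274

Verification (pi * P):
  66/137*5/16 + 75/274*7/8 + 67/274*3/8 = 66/137 = pi_1  (ok)
  66/137*7/16 + 75/274*1/16 + 67/274*3/16 = 75/274 = pi_2  (ok)
  66/137*1/4 + 75/274*1/16 + 67/274*7/16 = 67/274 = pi_3  (ok)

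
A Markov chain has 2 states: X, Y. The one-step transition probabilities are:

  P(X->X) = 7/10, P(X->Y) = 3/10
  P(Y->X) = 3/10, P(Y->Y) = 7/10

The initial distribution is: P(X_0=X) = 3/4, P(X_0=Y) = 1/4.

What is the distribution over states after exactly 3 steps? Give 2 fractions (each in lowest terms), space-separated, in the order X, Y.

Propagating the distribution step by step (d_{t+1} = d_t * P):
d_0 = (X=3/4, Y=1/4)
  d_1[X] = 3/4*7/10 + 1/4*3/10 = 3/5
  d_1[Y] = 3/4*3/10 + 1/4*7/10 = 2/5
d_1 = (X=3/5, Y=2/5)
  d_2[X] = 3/5*7/10 + 2/5*3/10 = 27/50
  d_2[Y] = 3/5*3/10 + 2/5*7/10 = 23/50
d_2 = (X=27/50, Y=23/50)
  d_3[X] = 27/50*7/10 + 23/50*3/10 = 129/250
  d_3[Y] = 27/50*3/10 + 23/50*7/10 = 121/250
d_3 = (X=129/250, Y=121/250)

Answer: 129/250 121/250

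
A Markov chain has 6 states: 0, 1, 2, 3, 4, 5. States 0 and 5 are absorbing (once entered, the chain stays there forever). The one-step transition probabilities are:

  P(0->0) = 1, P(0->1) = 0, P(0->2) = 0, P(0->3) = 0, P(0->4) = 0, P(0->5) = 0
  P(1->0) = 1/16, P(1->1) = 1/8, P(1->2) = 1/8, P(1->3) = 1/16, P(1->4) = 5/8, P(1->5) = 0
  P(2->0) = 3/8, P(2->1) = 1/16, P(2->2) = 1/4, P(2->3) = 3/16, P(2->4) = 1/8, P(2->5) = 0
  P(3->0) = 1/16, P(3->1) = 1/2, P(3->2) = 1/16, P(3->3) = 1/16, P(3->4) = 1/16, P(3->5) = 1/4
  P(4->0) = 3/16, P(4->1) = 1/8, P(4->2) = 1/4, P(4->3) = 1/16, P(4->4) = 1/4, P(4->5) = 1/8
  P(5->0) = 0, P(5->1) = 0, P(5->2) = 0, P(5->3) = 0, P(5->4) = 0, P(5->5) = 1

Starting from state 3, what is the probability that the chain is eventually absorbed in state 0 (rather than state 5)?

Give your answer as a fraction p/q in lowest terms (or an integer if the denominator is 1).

Let a_i = P(absorbed in 0 | start in state i).
Boundary conditions: a_0 = 1, a_5 = 0.
For each transient state i, a_i = sum_j P(i->j) * a_j:
  a_1 = 1/16*a_0 + 1/8*a_1 + 1/8*a_2 + 1/16*a_3 + 5/8*a_4 + 0*a_5
  a_2 = 3/8*a_0 + 1/16*a_1 + 1/4*a_2 + 3/16*a_3 + 1/8*a_4 + 0*a_5
  a_3 = 1/16*a_0 + 1/2*a_1 + 1/16*a_2 + 1/16*a_3 + 1/16*a_4 + 1/4*a_5
  a_4 = 3/16*a_0 + 1/8*a_1 + 1/4*a_2 + 1/16*a_3 + 1/4*a_4 + 1/8*a_5

Substituting a_0 = 1 and a_5 = 0, rearrange to (I - Q) a = r where r[i] = P(i -> 0):
  [7/8, -1/8, -1/16, -5/8] . (a_1, a_2, a_3, a_4) = 1/16
  [-1/16, 3/4, -3/16, -1/8] . (a_1, a_2, a_3, a_4) = 3/8
  [-1/2, -1/16, 15/16, -1/16] . (a_1, a_2, a_3, a_4) = 1/16
  [-1/8, -1/4, -1/16, 3/4] . (a_1, a_2, a_3, a_4) = 3/16

Solving yields:
  a_1 = 1157/1616
  a_2 = 2621/3232
  a_3 = 443/808
  a_4 = 2215/3232

Starting state is 3, so the absorption probability is a_3 = 443/808.

Answer: 443/808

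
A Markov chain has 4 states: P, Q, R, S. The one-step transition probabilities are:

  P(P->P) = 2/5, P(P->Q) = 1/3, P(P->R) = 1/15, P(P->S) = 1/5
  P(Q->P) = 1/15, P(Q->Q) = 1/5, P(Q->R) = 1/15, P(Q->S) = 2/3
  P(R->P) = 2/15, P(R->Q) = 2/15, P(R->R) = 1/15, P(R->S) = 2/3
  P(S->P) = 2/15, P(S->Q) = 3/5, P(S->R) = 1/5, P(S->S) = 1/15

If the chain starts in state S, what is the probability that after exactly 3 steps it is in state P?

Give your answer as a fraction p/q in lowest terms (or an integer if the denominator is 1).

Computing P^3 by repeated multiplication:
P^1 =
  P: [2/5, 1/3, 1/15, 1/5]
  Q: [1/15, 1/5, 1/15, 2/3]
  R: [2/15, 2/15, 1/15, 2/3]
  S: [2/15, 3/5, 1/5, 1/15]
P^2 =
  P: [49/225, 74/225, 7/75, 9/25]
  Q: [31/225, 106/225, 7/45, 53/225]
  R: [4/25, 12/25, 7/45, 46/225]
  S: [29/225, 52/225, 17/225, 127/225]
P^3 =
  P: [572/3375, 1238/3375, 43/375, 1178/3375]
  Q: [52/375, 68/225, 331/3375, 1556/3375]
  R: [18/125, 988/3375, 317/3375, 176/375]
  S: [514/3375, 1478/3375, 479/3375, 904/3375]

(P^3)[S -> P] = 514/3375

Answer: 514/3375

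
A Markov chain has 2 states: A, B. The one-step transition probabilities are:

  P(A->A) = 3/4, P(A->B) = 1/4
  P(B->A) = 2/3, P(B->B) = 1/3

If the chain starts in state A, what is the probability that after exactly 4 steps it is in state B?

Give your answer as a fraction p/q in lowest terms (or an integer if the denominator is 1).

Computing P^4 by repeated multiplication:
P^1 =
  A: [3/4, 1/4]
  B: [2/3, 1/3]
P^2 =
  A: [35/48, 13/48]
  B: [13/18, 5/18]
P^3 =
  A: [419/576, 157/576]
  B: [157/216, 59/216]
P^4 =
  A: [5027/6912, 1885/6912]
  B: [1885/2592, 707/2592]

(P^4)[A -> B] = 1885/6912

Answer: 1885/6912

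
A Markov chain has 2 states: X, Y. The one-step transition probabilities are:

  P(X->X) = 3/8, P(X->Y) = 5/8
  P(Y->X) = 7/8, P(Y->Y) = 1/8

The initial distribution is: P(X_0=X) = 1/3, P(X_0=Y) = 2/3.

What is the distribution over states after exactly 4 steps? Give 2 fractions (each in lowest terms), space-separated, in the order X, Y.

Answer: 109/192 83/192

Derivation:
Propagating the distribution step by step (d_{t+1} = d_t * P):
d_0 = (X=1/3, Y=2/3)
  d_1[X] = 1/3*3/8 + 2/3*7/8 = 17/24
  d_1[Y] = 1/3*5/8 + 2/3*1/8 = 7/24
d_1 = (X=17/24, Y=7/24)
  d_2[X] = 17/24*3/8 + 7/24*7/8 = 25/48
  d_2[Y] = 17/24*5/8 + 7/24*1/8 = 23/48
d_2 = (X=25/48, Y=23/48)
  d_3[X] = 25/48*3/8 + 23/48*7/8 = 59/96
  d_3[Y] = 25/48*5/8 + 23/48*1/8 = 37/96
d_3 = (X=59/96, Y=37/96)
  d_4[X] = 59/96*3/8 + 37/96*7/8 = 109/192
  d_4[Y] = 59/96*5/8 + 37/96*1/8 = 83/192
d_4 = (X=109/192, Y=83/192)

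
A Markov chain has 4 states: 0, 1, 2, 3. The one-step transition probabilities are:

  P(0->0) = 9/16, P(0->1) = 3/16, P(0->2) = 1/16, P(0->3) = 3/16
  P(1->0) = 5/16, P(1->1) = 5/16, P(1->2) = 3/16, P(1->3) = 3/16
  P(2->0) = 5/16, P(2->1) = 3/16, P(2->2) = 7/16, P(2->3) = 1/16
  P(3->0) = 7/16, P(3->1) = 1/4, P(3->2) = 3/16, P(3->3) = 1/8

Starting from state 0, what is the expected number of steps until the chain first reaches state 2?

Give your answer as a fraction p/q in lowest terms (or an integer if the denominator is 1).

Answer: 1904/215

Derivation:
Let h_i = expected steps to first reach 2 from state i.
Boundary: h_2 = 0.
First-step equations for the other states:
  h_0 = 1 + 9/16*h_0 + 3/16*h_1 + 1/16*h_2 + 3/16*h_3
  h_1 = 1 + 5/16*h_0 + 5/16*h_1 + 3/16*h_2 + 3/16*h_3
  h_3 = 1 + 7/16*h_0 + 1/4*h_1 + 3/16*h_2 + 1/8*h_3

Substituting h_2 = 0 and rearranging gives the linear system (I - Q) h = 1:
  [7/16, -3/16, -3/16] . (h_0, h_1, h_3) = 1
  [-5/16, 11/16, -3/16] . (h_0, h_1, h_3) = 1
  [-7/16, -1/4, 7/8] . (h_0, h_1, h_3) = 1

Solving yields:
  h_0 = 1904/215
  h_1 = 1632/215
  h_3 = 1664/215

Starting state is 0, so the expected hitting time is h_0 = 1904/215.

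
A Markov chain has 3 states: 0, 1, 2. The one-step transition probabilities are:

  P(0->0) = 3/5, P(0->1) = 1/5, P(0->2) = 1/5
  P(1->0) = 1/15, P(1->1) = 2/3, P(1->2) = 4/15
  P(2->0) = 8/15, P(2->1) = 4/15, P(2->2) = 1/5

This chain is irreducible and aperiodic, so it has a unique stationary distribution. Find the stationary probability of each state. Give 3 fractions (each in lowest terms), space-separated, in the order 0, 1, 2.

The stationary distribution satisfies pi = pi * P, i.e.:
  pi_0 = 3/5*pi_0 + 1/15*pi_1 + 8/15*pi_2
  pi_1 = 1/5*pi_0 + 2/3*pi_1 + 4/15*pi_2
  pi_2 = 1/5*pi_0 + 4/15*pi_1 + 1/5*pi_2
with normalization: pi_0 + pi_1 + pi_2 = 1.

Using the first 2 balance equations plus normalization, the linear system A*pi = b is:
  [-2/5, 1/15, 8/15] . pi = 0
  [1/5, -1/3, 4/15] . pi = 0
  [1, 1, 1] . pi = 1

Solving yields:
  pi_0 = 44/119
  pi_1 = 48/119
  pi_2 = 27/119

Verification (pi * P):
  44/119*3/5 + 48/119*1/15 + 27/119*8/15 = 44/119 = pi_0  (ok)
  44/119*1/5 + 48/119*2/3 + 27/119*4/15 = 48/119 = pi_1  (ok)
  44/119*1/5 + 48/119*4/15 + 27/119*1/5 = 27/119 = pi_2  (ok)

Answer: 44/119 48/119 27/119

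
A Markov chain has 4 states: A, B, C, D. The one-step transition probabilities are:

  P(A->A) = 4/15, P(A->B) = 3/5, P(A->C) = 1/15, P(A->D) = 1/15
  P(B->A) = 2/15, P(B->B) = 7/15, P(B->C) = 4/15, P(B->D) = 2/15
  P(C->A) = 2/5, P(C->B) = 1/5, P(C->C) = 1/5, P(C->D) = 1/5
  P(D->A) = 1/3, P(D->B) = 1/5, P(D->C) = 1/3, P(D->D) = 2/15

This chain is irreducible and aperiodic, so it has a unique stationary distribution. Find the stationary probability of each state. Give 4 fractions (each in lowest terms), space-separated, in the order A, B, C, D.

The stationary distribution satisfies pi = pi * P, i.e.:
  pi_A = 4/15*pi_A + 2/15*pi_B + 2/5*pi_C + 1/3*pi_D
  pi_B = 3/5*pi_A + 7/15*pi_B + 1/5*pi_C + 1/5*pi_D
  pi_C = 1/15*pi_A + 4/15*pi_B + 1/5*pi_C + 1/3*pi_D
  pi_D = 1/15*pi_A + 2/15*pi_B + 1/5*pi_C + 2/15*pi_D
with normalization: pi_A + pi_B + pi_C + pi_D = 1.

Using the first 3 balance equations plus normalization, the linear system A*pi = b is:
  [-11/15, 2/15, 2/5, 1/3] . pi = 0
  [3/5, -8/15, 1/5, 1/5] . pi = 0
  [1/15, 4/15, -4/5, 1/3] . pi = 0
  [1, 1, 1, 1] . pi = 1

Solving yields:
  pi_A = 139/558
  pi_B = 38/93
  pi_C = 59/279
  pi_D = 73/558

Verification (pi * P):
  139/558*4/15 + 38/93*2/15 + 59/279*2/5 + 73/558*1/3 = 139/558 = pi_A  (ok)
  139/558*3/5 + 38/93*7/15 + 59/279*1/5 + 73/558*1/5 = 38/93 = pi_B  (ok)
  139/558*1/15 + 38/93*4/15 + 59/279*1/5 + 73/558*1/3 = 59/279 = pi_C  (ok)
  139/558*1/15 + 38/93*2/15 + 59/279*1/5 + 73/558*2/15 = 73/558 = pi_D  (ok)

Answer: 139/558 38/93 59/279 73/558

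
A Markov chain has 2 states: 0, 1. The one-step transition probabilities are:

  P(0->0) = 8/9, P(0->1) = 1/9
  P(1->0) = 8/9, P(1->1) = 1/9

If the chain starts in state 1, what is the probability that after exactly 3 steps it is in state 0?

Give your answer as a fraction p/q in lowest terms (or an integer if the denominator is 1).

Answer: 8/9

Derivation:
Computing P^3 by repeated multiplication:
P^1 =
  0: [8/9, 1/9]
  1: [8/9, 1/9]
P^2 =
  0: [8/9, 1/9]
  1: [8/9, 1/9]
P^3 =
  0: [8/9, 1/9]
  1: [8/9, 1/9]

(P^3)[1 -> 0] = 8/9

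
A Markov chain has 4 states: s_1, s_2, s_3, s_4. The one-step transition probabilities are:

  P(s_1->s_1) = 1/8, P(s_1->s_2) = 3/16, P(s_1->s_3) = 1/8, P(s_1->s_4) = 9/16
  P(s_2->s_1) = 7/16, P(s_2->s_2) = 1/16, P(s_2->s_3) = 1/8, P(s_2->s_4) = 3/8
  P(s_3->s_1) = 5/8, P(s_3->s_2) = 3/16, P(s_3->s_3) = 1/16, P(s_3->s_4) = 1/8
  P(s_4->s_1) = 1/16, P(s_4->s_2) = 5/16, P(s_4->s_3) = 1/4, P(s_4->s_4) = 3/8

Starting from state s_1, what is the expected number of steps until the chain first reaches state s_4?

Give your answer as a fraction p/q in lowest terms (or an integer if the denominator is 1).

Let h_i = expected steps to first reach s_4 from state i.
Boundary: h_s_4 = 0.
First-step equations for the other states:
  h_s_1 = 1 + 1/8*h_s_1 + 3/16*h_s_2 + 1/8*h_s_3 + 9/16*h_s_4
  h_s_2 = 1 + 7/16*h_s_1 + 1/16*h_s_2 + 1/8*h_s_3 + 3/8*h_s_4
  h_s_3 = 1 + 5/8*h_s_1 + 3/16*h_s_2 + 1/16*h_s_3 + 1/8*h_s_4

Substituting h_s_4 = 0 and rearranging gives the linear system (I - Q) h = 1:
  [7/8, -3/16, -1/8] . (h_s_1, h_s_2, h_s_3) = 1
  [-7/16, 15/16, -1/8] . (h_s_1, h_s_2, h_s_3) = 1
  [-5/8, -3/16, 15/16] . (h_s_1, h_s_2, h_s_3) = 1

Solving yields:
  h_s_1 = 544/261
  h_s_2 = 1904/783
  h_s_3 = 256/87

Starting state is s_1, so the expected hitting time is h_s_1 = 544/261.

Answer: 544/261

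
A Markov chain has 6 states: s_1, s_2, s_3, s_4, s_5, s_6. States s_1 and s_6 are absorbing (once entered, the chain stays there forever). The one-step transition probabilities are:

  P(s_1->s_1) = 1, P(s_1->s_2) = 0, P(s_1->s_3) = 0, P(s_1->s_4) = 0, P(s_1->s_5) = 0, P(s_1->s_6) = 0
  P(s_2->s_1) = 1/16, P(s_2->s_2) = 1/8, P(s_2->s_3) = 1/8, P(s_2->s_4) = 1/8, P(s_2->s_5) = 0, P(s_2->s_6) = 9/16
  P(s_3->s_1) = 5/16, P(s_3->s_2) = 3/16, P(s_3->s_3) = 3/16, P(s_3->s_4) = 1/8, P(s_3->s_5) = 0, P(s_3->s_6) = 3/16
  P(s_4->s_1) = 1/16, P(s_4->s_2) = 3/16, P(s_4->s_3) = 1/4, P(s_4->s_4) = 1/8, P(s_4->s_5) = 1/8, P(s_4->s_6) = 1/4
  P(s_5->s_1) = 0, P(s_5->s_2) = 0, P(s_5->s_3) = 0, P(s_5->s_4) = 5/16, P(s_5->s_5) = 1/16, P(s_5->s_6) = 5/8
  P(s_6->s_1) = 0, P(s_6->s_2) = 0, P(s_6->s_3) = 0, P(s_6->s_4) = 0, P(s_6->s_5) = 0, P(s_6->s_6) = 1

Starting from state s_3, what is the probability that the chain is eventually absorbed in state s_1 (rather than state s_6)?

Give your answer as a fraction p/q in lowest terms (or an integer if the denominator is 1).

Let a_i = P(absorbed in s_1 | start in state i).
Boundary conditions: a_s_1 = 1, a_s_6 = 0.
For each transient state i, a_i = sum_j P(i->j) * a_j:
  a_s_2 = 1/16*a_s_1 + 1/8*a_s_2 + 1/8*a_s_3 + 1/8*a_s_4 + 0*a_s_5 + 9/16*a_s_6
  a_s_3 = 5/16*a_s_1 + 3/16*a_s_2 + 3/16*a_s_3 + 1/8*a_s_4 + 0*a_s_5 + 3/16*a_s_6
  a_s_4 = 1/16*a_s_1 + 3/16*a_s_2 + 1/4*a_s_3 + 1/8*a_s_4 + 1/8*a_s_5 + 1/4*a_s_6
  a_s_5 = 0*a_s_1 + 0*a_s_2 + 0*a_s_3 + 5/16*a_s_4 + 1/16*a_s_5 + 5/8*a_s_6

Substituting a_s_1 = 1 and a_s_6 = 0, rearrange to (I - Q) a = r where r[i] = P(i -> s_1):
  [7/8, -1/8, -1/8, 0] . (a_s_2, a_s_3, a_s_4, a_s_5) = 1/16
  [-3/16, 13/16, -1/8, 0] . (a_s_2, a_s_3, a_s_4, a_s_5) = 5/16
  [-3/16, -1/4, 7/8, -1/8] . (a_s_2, a_s_3, a_s_4, a_s_5) = 1/16
  [0, 0, -5/16, 15/16] . (a_s_2, a_s_3, a_s_4, a_s_5) = 0

Solving yields:
  a_s_2 = 553/3181
  a_s_3 = 1475/3181
  a_s_4 = 1611/6362
  a_s_5 = 537/6362

Starting state is s_3, so the absorption probability is a_s_3 = 1475/3181.

Answer: 1475/3181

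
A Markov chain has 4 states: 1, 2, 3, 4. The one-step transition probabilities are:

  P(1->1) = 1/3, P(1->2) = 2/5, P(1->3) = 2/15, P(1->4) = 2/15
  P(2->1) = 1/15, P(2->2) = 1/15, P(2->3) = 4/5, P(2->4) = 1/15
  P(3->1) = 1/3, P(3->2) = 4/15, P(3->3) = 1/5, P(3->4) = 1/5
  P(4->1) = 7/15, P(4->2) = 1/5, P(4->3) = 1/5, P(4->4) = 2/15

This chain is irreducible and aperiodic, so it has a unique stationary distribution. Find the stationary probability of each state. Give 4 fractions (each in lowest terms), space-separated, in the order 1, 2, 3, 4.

Answer: 639/2233 50/203 734/2233 310/2233

Derivation:
The stationary distribution satisfies pi = pi * P, i.e.:
  pi_1 = 1/3*pi_1 + 1/15*pi_2 + 1/3*pi_3 + 7/15*pi_4
  pi_2 = 2/5*pi_1 + 1/15*pi_2 + 4/15*pi_3 + 1/5*pi_4
  pi_3 = 2/15*pi_1 + 4/5*pi_2 + 1/5*pi_3 + 1/5*pi_4
  pi_4 = 2/15*pi_1 + 1/15*pi_2 + 1/5*pi_3 + 2/15*pi_4
with normalization: pi_1 + pi_2 + pi_3 + pi_4 = 1.

Using the first 3 balance equations plus normalization, the linear system A*pi = b is:
  [-2/3, 1/15, 1/3, 7/15] . pi = 0
  [2/5, -14/15, 4/15, 1/5] . pi = 0
  [2/15, 4/5, -4/5, 1/5] . pi = 0
  [1, 1, 1, 1] . pi = 1

Solving yields:
  pi_1 = 639/2233
  pi_2 = 50/203
  pi_3 = 734/2233
  pi_4 = 310/2233

Verification (pi * P):
  639/2233*1/3 + 50/203*1/15 + 734/2233*1/3 + 310/2233*7/15 = 639/2233 = pi_1  (ok)
  639/2233*2/5 + 50/203*1/15 + 734/2233*4/15 + 310/2233*1/5 = 50/203 = pi_2  (ok)
  639/2233*2/15 + 50/203*4/5 + 734/2233*1/5 + 310/2233*1/5 = 734/2233 = pi_3  (ok)
  639/2233*2/15 + 50/203*1/15 + 734/2233*1/5 + 310/2233*2/15 = 310/2233 = pi_4  (ok)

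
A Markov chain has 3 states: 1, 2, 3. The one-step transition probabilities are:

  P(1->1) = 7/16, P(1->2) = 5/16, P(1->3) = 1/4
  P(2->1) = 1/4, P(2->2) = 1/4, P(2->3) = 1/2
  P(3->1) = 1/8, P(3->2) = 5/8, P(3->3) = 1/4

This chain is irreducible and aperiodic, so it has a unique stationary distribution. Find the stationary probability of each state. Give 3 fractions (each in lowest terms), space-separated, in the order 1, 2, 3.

Answer: 16/63 25/63 22/63

Derivation:
The stationary distribution satisfies pi = pi * P, i.e.:
  pi_1 = 7/16*pi_1 + 1/4*pi_2 + 1/8*pi_3
  pi_2 = 5/16*pi_1 + 1/4*pi_2 + 5/8*pi_3
  pi_3 = 1/4*pi_1 + 1/2*pi_2 + 1/4*pi_3
with normalization: pi_1 + pi_2 + pi_3 = 1.

Using the first 2 balance equations plus normalization, the linear system A*pi = b is:
  [-9/16, 1/4, 1/8] . pi = 0
  [5/16, -3/4, 5/8] . pi = 0
  [1, 1, 1] . pi = 1

Solving yields:
  pi_1 = 16/63
  pi_2 = 25/63
  pi_3 = 22/63

Verification (pi * P):
  16/63*7/16 + 25/63*1/4 + 22/63*1/8 = 16/63 = pi_1  (ok)
  16/63*5/16 + 25/63*1/4 + 22/63*5/8 = 25/63 = pi_2  (ok)
  16/63*1/4 + 25/63*1/2 + 22/63*1/4 = 22/63 = pi_3  (ok)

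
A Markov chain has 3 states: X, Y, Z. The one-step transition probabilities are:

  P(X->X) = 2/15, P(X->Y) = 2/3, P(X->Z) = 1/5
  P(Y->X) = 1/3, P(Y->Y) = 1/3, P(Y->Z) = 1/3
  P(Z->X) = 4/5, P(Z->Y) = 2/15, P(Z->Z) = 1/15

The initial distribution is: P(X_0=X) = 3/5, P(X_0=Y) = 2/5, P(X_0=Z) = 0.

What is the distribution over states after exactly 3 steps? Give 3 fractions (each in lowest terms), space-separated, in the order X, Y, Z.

Answer: 2038/5625 7124/16875 3637/16875

Derivation:
Propagating the distribution step by step (d_{t+1} = d_t * P):
d_0 = (X=3/5, Y=2/5, Z=0)
  d_1[X] = 3/5*2/15 + 2/5*1/3 + 0*4/5 = 16/75
  d_1[Y] = 3/5*2/3 + 2/5*1/3 + 0*2/15 = 8/15
  d_1[Z] = 3/5*1/5 + 2/5*1/3 + 0*1/15 = 19/75
d_1 = (X=16/75, Y=8/15, Z=19/75)
  d_2[X] = 16/75*2/15 + 8/15*1/3 + 19/75*4/5 = 92/225
  d_2[Y] = 16/75*2/3 + 8/15*1/3 + 19/75*2/15 = 398/1125
  d_2[Z] = 16/75*1/5 + 8/15*1/3 + 19/75*1/15 = 89/375
d_2 = (X=92/225, Y=398/1125, Z=89/375)
  d_3[X] = 92/225*2/15 + 398/1125*1/3 + 89/375*4/5 = 2038/5625
  d_3[Y] = 92/225*2/3 + 398/1125*1/3 + 89/375*2/15 = 7124/16875
  d_3[Z] = 92/225*1/5 + 398/1125*1/3 + 89/375*1/15 = 3637/16875
d_3 = (X=2038/5625, Y=7124/16875, Z=3637/16875)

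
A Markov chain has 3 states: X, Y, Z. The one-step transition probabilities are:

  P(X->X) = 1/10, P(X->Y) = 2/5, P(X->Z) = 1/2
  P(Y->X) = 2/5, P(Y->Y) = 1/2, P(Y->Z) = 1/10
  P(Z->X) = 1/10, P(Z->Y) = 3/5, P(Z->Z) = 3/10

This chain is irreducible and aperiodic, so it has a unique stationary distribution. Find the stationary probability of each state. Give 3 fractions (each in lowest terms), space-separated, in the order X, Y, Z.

Answer: 1/4 1/2 1/4

Derivation:
The stationary distribution satisfies pi = pi * P, i.e.:
  pi_X = 1/10*pi_X + 2/5*pi_Y + 1/10*pi_Z
  pi_Y = 2/5*pi_X + 1/2*pi_Y + 3/5*pi_Z
  pi_Z = 1/2*pi_X + 1/10*pi_Y + 3/10*pi_Z
with normalization: pi_X + pi_Y + pi_Z = 1.

Using the first 2 balance equations plus normalization, the linear system A*pi = b is:
  [-9/10, 2/5, 1/10] . pi = 0
  [2/5, -1/2, 3/5] . pi = 0
  [1, 1, 1] . pi = 1

Solving yields:
  pi_X = 1/4
  pi_Y = 1/2
  pi_Z = 1/4

Verification (pi * P):
  1/4*1/10 + 1/2*2/5 + 1/4*1/10 = 1/4 = pi_X  (ok)
  1/4*2/5 + 1/2*1/2 + 1/4*3/5 = 1/2 = pi_Y  (ok)
  1/4*1/2 + 1/2*1/10 + 1/4*3/10 = 1/4 = pi_Z  (ok)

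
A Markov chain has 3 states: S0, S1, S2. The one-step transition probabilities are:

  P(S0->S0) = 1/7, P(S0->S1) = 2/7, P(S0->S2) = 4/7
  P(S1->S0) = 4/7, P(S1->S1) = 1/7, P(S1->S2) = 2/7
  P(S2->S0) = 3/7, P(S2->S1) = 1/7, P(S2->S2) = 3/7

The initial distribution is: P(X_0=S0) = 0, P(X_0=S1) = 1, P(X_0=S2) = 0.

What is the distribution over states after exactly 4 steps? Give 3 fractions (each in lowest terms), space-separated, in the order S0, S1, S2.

Answer: 832/2401 473/2401 1096/2401

Derivation:
Propagating the distribution step by step (d_{t+1} = d_t * P):
d_0 = (S0=0, S1=1, S2=0)
  d_1[S0] = 0*1/7 + 1*4/7 + 0*3/7 = 4/7
  d_1[S1] = 0*2/7 + 1*1/7 + 0*1/7 = 1/7
  d_1[S2] = 0*4/7 + 1*2/7 + 0*3/7 = 2/7
d_1 = (S0=4/7, S1=1/7, S2=2/7)
  d_2[S0] = 4/7*1/7 + 1/7*4/7 + 2/7*3/7 = 2/7
  d_2[S1] = 4/7*2/7 + 1/7*1/7 + 2/7*1/7 = 11/49
  d_2[S2] = 4/7*4/7 + 1/7*2/7 + 2/7*3/7 = 24/49
d_2 = (S0=2/7, S1=11/49, S2=24/49)
  d_3[S0] = 2/7*1/7 + 11/49*4/7 + 24/49*3/7 = 130/343
  d_3[S1] = 2/7*2/7 + 11/49*1/7 + 24/49*1/7 = 9/49
  d_3[S2] = 2/7*4/7 + 11/49*2/7 + 24/49*3/7 = 150/343
d_3 = (S0=130/343, S1=9/49, S2=150/343)
  d_4[S0] = 130/343*1/7 + 9/49*4/7 + 150/343*3/7 = 832/2401
  d_4[S1] = 130/343*2/7 + 9/49*1/7 + 150/343*1/7 = 473/2401
  d_4[S2] = 130/343*4/7 + 9/49*2/7 + 150/343*3/7 = 1096/2401
d_4 = (S0=832/2401, S1=473/2401, S2=1096/2401)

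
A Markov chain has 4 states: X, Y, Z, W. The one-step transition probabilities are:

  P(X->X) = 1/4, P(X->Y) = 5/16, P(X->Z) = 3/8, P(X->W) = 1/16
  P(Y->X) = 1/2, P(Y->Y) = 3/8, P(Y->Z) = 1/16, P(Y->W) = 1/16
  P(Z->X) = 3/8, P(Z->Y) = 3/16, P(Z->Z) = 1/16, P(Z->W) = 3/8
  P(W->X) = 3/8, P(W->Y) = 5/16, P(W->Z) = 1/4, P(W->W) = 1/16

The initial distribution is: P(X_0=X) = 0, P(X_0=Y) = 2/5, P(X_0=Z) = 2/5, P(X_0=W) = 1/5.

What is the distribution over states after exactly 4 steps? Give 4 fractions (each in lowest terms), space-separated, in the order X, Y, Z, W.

Answer: 60079/163840 100757/327680 13327/65536 4013/32768

Derivation:
Propagating the distribution step by step (d_{t+1} = d_t * P):
d_0 = (X=0, Y=2/5, Z=2/5, W=1/5)
  d_1[X] = 0*1/4 + 2/5*1/2 + 2/5*3/8 + 1/5*3/8 = 17/40
  d_1[Y] = 0*5/16 + 2/5*3/8 + 2/5*3/16 + 1/5*5/16 = 23/80
  d_1[Z] = 0*3/8 + 2/5*1/16 + 2/5*1/16 + 1/5*1/4 = 1/10
  d_1[W] = 0*1/16 + 2/5*1/16 + 2/5*3/8 + 1/5*1/16 = 3/16
d_1 = (X=17/40, Y=23/80, Z=1/10, W=3/16)
  d_2[X] = 17/40*1/4 + 23/80*1/2 + 1/10*3/8 + 3/16*3/8 = 229/640
  d_2[Y] = 17/40*5/16 + 23/80*3/8 + 1/10*3/16 + 3/16*5/16 = 407/1280
  d_2[Z] = 17/40*3/8 + 23/80*1/16 + 1/10*1/16 + 3/16*1/4 = 59/256
  d_2[W] = 17/40*1/16 + 23/80*1/16 + 1/10*3/8 + 3/16*1/16 = 3/32
d_2 = (X=229/640, Y=407/1280, Z=59/256, W=3/32)
  d_3[X] = 229/640*1/4 + 407/1280*1/2 + 59/256*3/8 + 3/32*3/8 = 3789/10240
  d_3[Y] = 229/640*5/16 + 407/1280*3/8 + 59/256*3/16 + 3/32*5/16 = 6217/20480
  d_3[Z] = 229/640*3/8 + 407/1280*1/16 + 59/256*1/16 + 3/32*1/4 = 393/2048
  d_3[W] = 229/640*1/16 + 407/1280*1/16 + 59/256*3/8 + 3/32*1/16 = 551/4096
d_3 = (X=3789/10240, Y=6217/20480, Z=393/2048, W=551/4096)
  d_4[X] = 3789/10240*1/4 + 6217/20480*1/2 + 393/2048*3/8 + 551/4096*3/8 = 60079/163840
  d_4[Y] = 3789/10240*5/16 + 6217/20480*3/8 + 393/2048*3/16 + 551/4096*5/16 = 100757/327680
  d_4[Z] = 3789/10240*3/8 + 6217/20480*1/16 + 393/2048*1/16 + 551/4096*1/4 = 13327/65536
  d_4[W] = 3789/10240*1/16 + 6217/20480*1/16 + 393/2048*3/8 + 551/4096*1/16 = 4013/32768
d_4 = (X=60079/163840, Y=100757/327680, Z=13327/65536, W=4013/32768)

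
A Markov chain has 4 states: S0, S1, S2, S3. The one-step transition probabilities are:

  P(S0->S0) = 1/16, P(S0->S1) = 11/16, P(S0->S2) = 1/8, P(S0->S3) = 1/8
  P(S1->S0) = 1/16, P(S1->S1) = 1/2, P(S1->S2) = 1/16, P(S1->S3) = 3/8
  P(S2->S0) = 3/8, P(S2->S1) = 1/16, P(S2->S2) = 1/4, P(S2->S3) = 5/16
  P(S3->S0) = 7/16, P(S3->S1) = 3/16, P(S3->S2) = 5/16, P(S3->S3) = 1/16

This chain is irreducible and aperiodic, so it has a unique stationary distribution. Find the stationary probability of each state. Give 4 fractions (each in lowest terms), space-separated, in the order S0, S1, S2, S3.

Answer: 964/4725 1847/4725 157/945 1129/4725

Derivation:
The stationary distribution satisfies pi = pi * P, i.e.:
  pi_S0 = 1/16*pi_S0 + 1/16*pi_S1 + 3/8*pi_S2 + 7/16*pi_S3
  pi_S1 = 11/16*pi_S0 + 1/2*pi_S1 + 1/16*pi_S2 + 3/16*pi_S3
  pi_S2 = 1/8*pi_S0 + 1/16*pi_S1 + 1/4*pi_S2 + 5/16*pi_S3
  pi_S3 = 1/8*pi_S0 + 3/8*pi_S1 + 5/16*pi_S2 + 1/16*pi_S3
with normalization: pi_S0 + pi_S1 + pi_S2 + pi_S3 = 1.

Using the first 3 balance equations plus normalization, the linear system A*pi = b is:
  [-15/16, 1/16, 3/8, 7/16] . pi = 0
  [11/16, -1/2, 1/16, 3/16] . pi = 0
  [1/8, 1/16, -3/4, 5/16] . pi = 0
  [1, 1, 1, 1] . pi = 1

Solving yields:
  pi_S0 = 964/4725
  pi_S1 = 1847/4725
  pi_S2 = 157/945
  pi_S3 = 1129/4725

Verification (pi * P):
  964/4725*1/16 + 1847/4725*1/16 + 157/945*3/8 + 1129/4725*7/16 = 964/4725 = pi_S0  (ok)
  964/4725*11/16 + 1847/4725*1/2 + 157/945*1/16 + 1129/4725*3/16 = 1847/4725 = pi_S1  (ok)
  964/4725*1/8 + 1847/4725*1/16 + 157/945*1/4 + 1129/4725*5/16 = 157/945 = pi_S2  (ok)
  964/4725*1/8 + 1847/4725*3/8 + 157/945*5/16 + 1129/4725*1/16 = 1129/4725 = pi_S3  (ok)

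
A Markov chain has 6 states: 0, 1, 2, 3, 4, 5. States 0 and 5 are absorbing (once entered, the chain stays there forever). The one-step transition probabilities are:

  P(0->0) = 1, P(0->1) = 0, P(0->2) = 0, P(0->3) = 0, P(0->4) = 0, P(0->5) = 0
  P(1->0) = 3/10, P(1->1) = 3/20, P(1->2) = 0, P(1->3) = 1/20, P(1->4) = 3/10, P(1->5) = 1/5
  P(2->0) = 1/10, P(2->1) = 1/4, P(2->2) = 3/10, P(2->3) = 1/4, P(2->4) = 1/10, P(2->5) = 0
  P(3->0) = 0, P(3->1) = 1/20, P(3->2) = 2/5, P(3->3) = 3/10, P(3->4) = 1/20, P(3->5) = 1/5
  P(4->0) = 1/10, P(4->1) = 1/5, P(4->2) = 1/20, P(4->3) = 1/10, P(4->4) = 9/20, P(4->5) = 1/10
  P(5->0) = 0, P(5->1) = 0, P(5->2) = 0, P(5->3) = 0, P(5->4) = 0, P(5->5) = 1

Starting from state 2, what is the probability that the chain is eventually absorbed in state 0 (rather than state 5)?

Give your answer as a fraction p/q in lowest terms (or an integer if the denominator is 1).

Let a_i = P(absorbed in 0 | start in state i).
Boundary conditions: a_0 = 1, a_5 = 0.
For each transient state i, a_i = sum_j P(i->j) * a_j:
  a_1 = 3/10*a_0 + 3/20*a_1 + 0*a_2 + 1/20*a_3 + 3/10*a_4 + 1/5*a_5
  a_2 = 1/10*a_0 + 1/4*a_1 + 3/10*a_2 + 1/4*a_3 + 1/10*a_4 + 0*a_5
  a_3 = 0*a_0 + 1/20*a_1 + 2/5*a_2 + 3/10*a_3 + 1/20*a_4 + 1/5*a_5
  a_4 = 1/10*a_0 + 1/5*a_1 + 1/20*a_2 + 1/10*a_3 + 9/20*a_4 + 1/10*a_5

Substituting a_0 = 1 and a_5 = 0, rearrange to (I - Q) a = r where r[i] = P(i -> 0):
  [17/20, 0, -1/20, -3/10] . (a_1, a_2, a_3, a_4) = 3/10
  [-1/4, 7/10, -1/4, -1/10] . (a_1, a_2, a_3, a_4) = 1/10
  [-1/20, -2/5, 7/10, -1/20] . (a_1, a_2, a_3, a_4) = 0
  [-1/5, -1/20, -1/10, 11/20] . (a_1, a_2, a_3, a_4) = 1/10

Solving yields:
  a_1 = 763/1377
  a_2 = 761/1377
  a_3 = 539/1377
  a_4 = 695/1377

Starting state is 2, so the absorption probability is a_2 = 761/1377.

Answer: 761/1377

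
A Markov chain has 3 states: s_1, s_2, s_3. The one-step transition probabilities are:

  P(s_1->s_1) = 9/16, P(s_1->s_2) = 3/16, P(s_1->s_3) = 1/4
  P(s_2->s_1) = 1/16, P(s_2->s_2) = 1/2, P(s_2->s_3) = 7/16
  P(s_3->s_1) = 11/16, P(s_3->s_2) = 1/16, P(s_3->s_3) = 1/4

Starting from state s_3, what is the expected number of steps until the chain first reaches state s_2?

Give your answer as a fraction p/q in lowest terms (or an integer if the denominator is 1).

Answer: 36/5

Derivation:
Let h_i = expected steps to first reach s_2 from state i.
Boundary: h_s_2 = 0.
First-step equations for the other states:
  h_s_1 = 1 + 9/16*h_s_1 + 3/16*h_s_2 + 1/4*h_s_3
  h_s_3 = 1 + 11/16*h_s_1 + 1/16*h_s_2 + 1/4*h_s_3

Substituting h_s_2 = 0 and rearranging gives the linear system (I - Q) h = 1:
  [7/16, -1/4] . (h_s_1, h_s_3) = 1
  [-11/16, 3/4] . (h_s_1, h_s_3) = 1

Solving yields:
  h_s_1 = 32/5
  h_s_3 = 36/5

Starting state is s_3, so the expected hitting time is h_s_3 = 36/5.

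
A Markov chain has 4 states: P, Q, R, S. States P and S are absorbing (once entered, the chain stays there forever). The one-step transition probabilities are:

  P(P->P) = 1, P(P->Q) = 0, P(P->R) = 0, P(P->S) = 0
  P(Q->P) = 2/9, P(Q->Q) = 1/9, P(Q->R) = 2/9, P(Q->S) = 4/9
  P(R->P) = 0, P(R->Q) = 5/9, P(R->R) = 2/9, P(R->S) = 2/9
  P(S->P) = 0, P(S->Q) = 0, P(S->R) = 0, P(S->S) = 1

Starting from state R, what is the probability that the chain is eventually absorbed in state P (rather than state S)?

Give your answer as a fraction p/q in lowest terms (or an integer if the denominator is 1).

Let a_i = P(absorbed in P | start in state i).
Boundary conditions: a_P = 1, a_S = 0.
For each transient state i, a_i = sum_j P(i->j) * a_j:
  a_Q = 2/9*a_P + 1/9*a_Q + 2/9*a_R + 4/9*a_S
  a_R = 0*a_P + 5/9*a_Q + 2/9*a_R + 2/9*a_S

Substituting a_P = 1 and a_S = 0, rearrange to (I - Q) a = r where r[i] = P(i -> P):
  [8/9, -2/9] . (a_Q, a_R) = 2/9
  [-5/9, 7/9] . (a_Q, a_R) = 0

Solving yields:
  a_Q = 7/23
  a_R = 5/23

Starting state is R, so the absorption probability is a_R = 5/23.

Answer: 5/23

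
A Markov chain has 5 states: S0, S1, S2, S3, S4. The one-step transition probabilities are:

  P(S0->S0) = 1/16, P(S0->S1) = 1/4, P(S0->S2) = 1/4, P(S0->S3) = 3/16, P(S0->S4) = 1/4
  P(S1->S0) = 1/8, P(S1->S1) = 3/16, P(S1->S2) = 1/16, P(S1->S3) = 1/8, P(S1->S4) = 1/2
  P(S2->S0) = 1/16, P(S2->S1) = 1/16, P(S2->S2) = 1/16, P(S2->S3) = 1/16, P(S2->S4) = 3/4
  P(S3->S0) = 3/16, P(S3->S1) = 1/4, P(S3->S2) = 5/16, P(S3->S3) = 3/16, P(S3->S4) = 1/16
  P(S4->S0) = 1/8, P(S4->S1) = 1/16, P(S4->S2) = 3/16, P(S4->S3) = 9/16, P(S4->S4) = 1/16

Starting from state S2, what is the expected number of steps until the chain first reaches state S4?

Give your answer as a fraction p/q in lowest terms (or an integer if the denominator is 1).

Let h_i = expected steps to first reach S4 from state i.
Boundary: h_S4 = 0.
First-step equations for the other states:
  h_S0 = 1 + 1/16*h_S0 + 1/4*h_S1 + 1/4*h_S2 + 3/16*h_S3 + 1/4*h_S4
  h_S1 = 1 + 1/8*h_S0 + 3/16*h_S1 + 1/16*h_S2 + 1/8*h_S3 + 1/2*h_S4
  h_S2 = 1 + 1/16*h_S0 + 1/16*h_S1 + 1/16*h_S2 + 1/16*h_S3 + 3/4*h_S4
  h_S3 = 1 + 3/16*h_S0 + 1/4*h_S1 + 5/16*h_S2 + 3/16*h_S3 + 1/16*h_S4

Substituting h_S4 = 0 and rearranging gives the linear system (I - Q) h = 1:
  [15/16, -1/4, -1/4, -3/16] . (h_S0, h_S1, h_S2, h_S3) = 1
  [-1/8, 13/16, -1/16, -1/8] . (h_S0, h_S1, h_S2, h_S3) = 1
  [-1/16, -1/16, 15/16, -1/16] . (h_S0, h_S1, h_S2, h_S3) = 1
  [-3/16, -1/4, -5/16, 13/16] . (h_S0, h_S1, h_S2, h_S3) = 1

Solving yields:
  h_S0 = 40440/14779
  h_S1 = 33472/14779
  h_S2 = 23824/14779
  h_S3 = 46984/14779

Starting state is S2, so the expected hitting time is h_S2 = 23824/14779.

Answer: 23824/14779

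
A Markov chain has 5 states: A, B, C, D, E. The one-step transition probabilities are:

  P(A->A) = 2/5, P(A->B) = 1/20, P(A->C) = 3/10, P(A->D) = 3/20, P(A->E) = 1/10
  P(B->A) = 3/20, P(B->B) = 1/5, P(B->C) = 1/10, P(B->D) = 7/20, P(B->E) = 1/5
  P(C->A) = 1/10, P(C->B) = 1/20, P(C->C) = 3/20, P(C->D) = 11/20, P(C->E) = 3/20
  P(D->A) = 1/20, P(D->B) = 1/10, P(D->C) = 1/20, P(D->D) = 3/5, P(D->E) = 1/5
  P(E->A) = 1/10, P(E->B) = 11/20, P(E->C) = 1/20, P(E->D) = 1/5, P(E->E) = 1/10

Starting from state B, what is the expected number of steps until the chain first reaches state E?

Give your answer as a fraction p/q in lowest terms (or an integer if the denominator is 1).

Let h_i = expected steps to first reach E from state i.
Boundary: h_E = 0.
First-step equations for the other states:
  h_A = 1 + 2/5*h_A + 1/20*h_B + 3/10*h_C + 3/20*h_D + 1/10*h_E
  h_B = 1 + 3/20*h_A + 1/5*h_B + 1/10*h_C + 7/20*h_D + 1/5*h_E
  h_C = 1 + 1/10*h_A + 1/20*h_B + 3/20*h_C + 11/20*h_D + 3/20*h_E
  h_D = 1 + 1/20*h_A + 1/10*h_B + 1/20*h_C + 3/5*h_D + 1/5*h_E

Substituting h_E = 0 and rearranging gives the linear system (I - Q) h = 1:
  [3/5, -1/20, -3/10, -3/20] . (h_A, h_B, h_C, h_D) = 1
  [-3/20, 4/5, -1/10, -7/20] . (h_A, h_B, h_C, h_D) = 1
  [-1/10, -1/20, 17/20, -11/20] . (h_A, h_B, h_C, h_D) = 1
  [-1/20, -1/10, -1/20, 2/5] . (h_A, h_B, h_C, h_D) = 1

Solving yields:
  h_A = 98420/15527
  h_B = 85580/15527
  h_C = 89000/15527
  h_D = 83640/15527

Starting state is B, so the expected hitting time is h_B = 85580/15527.

Answer: 85580/15527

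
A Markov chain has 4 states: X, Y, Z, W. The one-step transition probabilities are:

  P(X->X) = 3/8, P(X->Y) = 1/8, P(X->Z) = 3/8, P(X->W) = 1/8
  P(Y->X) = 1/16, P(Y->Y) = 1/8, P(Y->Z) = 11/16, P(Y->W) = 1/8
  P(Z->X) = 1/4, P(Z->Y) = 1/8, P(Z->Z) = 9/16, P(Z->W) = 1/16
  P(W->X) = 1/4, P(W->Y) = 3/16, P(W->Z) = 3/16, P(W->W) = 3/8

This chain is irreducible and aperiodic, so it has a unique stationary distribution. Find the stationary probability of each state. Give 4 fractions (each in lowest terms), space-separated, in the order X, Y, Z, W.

Answer: 631/2453 326/2453 1186/2453 310/2453

Derivation:
The stationary distribution satisfies pi = pi * P, i.e.:
  pi_X = 3/8*pi_X + 1/16*pi_Y + 1/4*pi_Z + 1/4*pi_W
  pi_Y = 1/8*pi_X + 1/8*pi_Y + 1/8*pi_Z + 3/16*pi_W
  pi_Z = 3/8*pi_X + 11/16*pi_Y + 9/16*pi_Z + 3/16*pi_W
  pi_W = 1/8*pi_X + 1/8*pi_Y + 1/16*pi_Z + 3/8*pi_W
with normalization: pi_X + pi_Y + pi_Z + pi_W = 1.

Using the first 3 balance equations plus normalization, the linear system A*pi = b is:
  [-5/8, 1/16, 1/4, 1/4] . pi = 0
  [1/8, -7/8, 1/8, 3/16] . pi = 0
  [3/8, 11/16, -7/16, 3/16] . pi = 0
  [1, 1, 1, 1] . pi = 1

Solving yields:
  pi_X = 631/2453
  pi_Y = 326/2453
  pi_Z = 1186/2453
  pi_W = 310/2453

Verification (pi * P):
  631/2453*3/8 + 326/2453*1/16 + 1186/2453*1/4 + 310/2453*1/4 = 631/2453 = pi_X  (ok)
  631/2453*1/8 + 326/2453*1/8 + 1186/2453*1/8 + 310/2453*3/16 = 326/2453 = pi_Y  (ok)
  631/2453*3/8 + 326/2453*11/16 + 1186/2453*9/16 + 310/2453*3/16 = 1186/2453 = pi_Z  (ok)
  631/2453*1/8 + 326/2453*1/8 + 1186/2453*1/16 + 310/2453*3/8 = 310/2453 = pi_W  (ok)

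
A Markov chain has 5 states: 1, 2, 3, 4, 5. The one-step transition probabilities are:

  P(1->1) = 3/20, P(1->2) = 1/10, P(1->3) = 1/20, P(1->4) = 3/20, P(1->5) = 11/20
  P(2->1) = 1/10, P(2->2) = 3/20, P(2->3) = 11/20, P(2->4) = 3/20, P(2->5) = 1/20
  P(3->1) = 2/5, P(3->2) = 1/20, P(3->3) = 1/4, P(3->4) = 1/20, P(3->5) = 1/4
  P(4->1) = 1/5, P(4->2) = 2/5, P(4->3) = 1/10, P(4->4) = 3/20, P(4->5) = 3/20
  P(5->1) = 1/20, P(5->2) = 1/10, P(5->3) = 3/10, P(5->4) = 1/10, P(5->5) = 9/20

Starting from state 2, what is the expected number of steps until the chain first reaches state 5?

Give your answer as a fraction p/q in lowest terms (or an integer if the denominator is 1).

Let h_i = expected steps to first reach 5 from state i.
Boundary: h_5 = 0.
First-step equations for the other states:
  h_1 = 1 + 3/20*h_1 + 1/10*h_2 + 1/20*h_3 + 3/20*h_4 + 11/20*h_5
  h_2 = 1 + 1/10*h_1 + 3/20*h_2 + 11/20*h_3 + 3/20*h_4 + 1/20*h_5
  h_3 = 1 + 2/5*h_1 + 1/20*h_2 + 1/4*h_3 + 1/20*h_4 + 1/4*h_5
  h_4 = 1 + 1/5*h_1 + 2/5*h_2 + 1/10*h_3 + 3/20*h_4 + 3/20*h_5

Substituting h_5 = 0 and rearranging gives the linear system (I - Q) h = 1:
  [17/20, -1/10, -1/20, -3/20] . (h_1, h_2, h_3, h_4) = 1
  [-1/10, 17/20, -11/20, -3/20] . (h_1, h_2, h_3, h_4) = 1
  [-2/5, -1/20, 3/4, -1/20] . (h_1, h_2, h_3, h_4) = 1
  [-1/5, -2/5, -1/10, 17/20] . (h_1, h_2, h_3, h_4) = 1

Solving yields:
  h_1 = 21460/8139
  h_2 = 35660/8139
  h_3 = 26980/8139
  h_4 = 34580/8139

Starting state is 2, so the expected hitting time is h_2 = 35660/8139.

Answer: 35660/8139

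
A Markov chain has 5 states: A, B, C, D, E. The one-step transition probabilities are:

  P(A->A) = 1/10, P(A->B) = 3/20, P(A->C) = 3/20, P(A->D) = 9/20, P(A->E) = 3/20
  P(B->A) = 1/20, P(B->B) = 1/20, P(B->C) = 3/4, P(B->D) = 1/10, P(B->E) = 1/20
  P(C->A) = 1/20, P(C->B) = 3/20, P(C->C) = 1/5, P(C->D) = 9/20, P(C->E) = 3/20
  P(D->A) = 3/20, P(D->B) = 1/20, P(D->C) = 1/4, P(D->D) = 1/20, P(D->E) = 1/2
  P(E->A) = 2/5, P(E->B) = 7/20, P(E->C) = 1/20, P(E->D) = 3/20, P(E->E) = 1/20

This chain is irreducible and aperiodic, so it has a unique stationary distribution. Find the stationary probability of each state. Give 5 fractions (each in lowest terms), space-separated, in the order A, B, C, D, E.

Answer: 2213/14612 1101/7306 1881/7306 1761/7306 2913/14612

Derivation:
The stationary distribution satisfies pi = pi * P, i.e.:
  pi_A = 1/10*pi_A + 1/20*pi_B + 1/20*pi_C + 3/20*pi_D + 2/5*pi_E
  pi_B = 3/20*pi_A + 1/20*pi_B + 3/20*pi_C + 1/20*pi_D + 7/20*pi_E
  pi_C = 3/20*pi_A + 3/4*pi_B + 1/5*pi_C + 1/4*pi_D + 1/20*pi_E
  pi_D = 9/20*pi_A + 1/10*pi_B + 9/20*pi_C + 1/20*pi_D + 3/20*pi_E
  pi_E = 3/20*pi_A + 1/20*pi_B + 3/20*pi_C + 1/2*pi_D + 1/20*pi_E
with normalization: pi_A + pi_B + pi_C + pi_D + pi_E = 1.

Using the first 4 balance equations plus normalization, the linear system A*pi = b is:
  [-9/10, 1/20, 1/20, 3/20, 2/5] . pi = 0
  [3/20, -19/20, 3/20, 1/20, 7/20] . pi = 0
  [3/20, 3/4, -4/5, 1/4, 1/20] . pi = 0
  [9/20, 1/10, 9/20, -19/20, 3/20] . pi = 0
  [1, 1, 1, 1, 1] . pi = 1

Solving yields:
  pi_A = 2213/14612
  pi_B = 1101/7306
  pi_C = 1881/7306
  pi_D = 1761/7306
  pi_E = 2913/14612

Verification (pi * P):
  2213/14612*1/10 + 1101/7306*1/20 + 1881/7306*1/20 + 1761/7306*3/20 + 2913/14612*2/5 = 2213/14612 = pi_A  (ok)
  2213/14612*3/20 + 1101/7306*1/20 + 1881/7306*3/20 + 1761/7306*1/20 + 2913/14612*7/20 = 1101/7306 = pi_B  (ok)
  2213/14612*3/20 + 1101/7306*3/4 + 1881/7306*1/5 + 1761/7306*1/4 + 2913/14612*1/20 = 1881/7306 = pi_C  (ok)
  2213/14612*9/20 + 1101/7306*1/10 + 1881/7306*9/20 + 1761/7306*1/20 + 2913/14612*3/20 = 1761/7306 = pi_D  (ok)
  2213/14612*3/20 + 1101/7306*1/20 + 1881/7306*3/20 + 1761/7306*1/2 + 2913/14612*1/20 = 2913/14612 = pi_E  (ok)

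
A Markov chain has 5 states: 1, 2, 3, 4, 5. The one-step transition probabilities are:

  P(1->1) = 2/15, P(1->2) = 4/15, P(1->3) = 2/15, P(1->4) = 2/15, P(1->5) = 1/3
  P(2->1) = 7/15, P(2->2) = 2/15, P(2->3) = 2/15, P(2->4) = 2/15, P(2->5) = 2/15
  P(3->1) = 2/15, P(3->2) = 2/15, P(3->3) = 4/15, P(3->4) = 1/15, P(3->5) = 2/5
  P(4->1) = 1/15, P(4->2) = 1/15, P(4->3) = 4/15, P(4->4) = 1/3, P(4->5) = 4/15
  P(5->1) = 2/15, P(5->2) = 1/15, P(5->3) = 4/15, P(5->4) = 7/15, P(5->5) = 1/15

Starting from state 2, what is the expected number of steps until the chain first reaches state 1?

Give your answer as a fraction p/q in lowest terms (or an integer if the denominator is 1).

Answer: 5665/1293

Derivation:
Let h_i = expected steps to first reach 1 from state i.
Boundary: h_1 = 0.
First-step equations for the other states:
  h_2 = 1 + 7/15*h_1 + 2/15*h_2 + 2/15*h_3 + 2/15*h_4 + 2/15*h_5
  h_3 = 1 + 2/15*h_1 + 2/15*h_2 + 4/15*h_3 + 1/15*h_4 + 2/5*h_5
  h_4 = 1 + 1/15*h_1 + 1/15*h_2 + 4/15*h_3 + 1/3*h_4 + 4/15*h_5
  h_5 = 1 + 2/15*h_1 + 1/15*h_2 + 4/15*h_3 + 7/15*h_4 + 1/15*h_5

Substituting h_1 = 0 and rearranging gives the linear system (I - Q) h = 1:
  [13/15, -2/15, -2/15, -2/15] . (h_2, h_3, h_4, h_5) = 1
  [-2/15, 11/15, -1/15, -2/5] . (h_2, h_3, h_4, h_5) = 1
  [-1/15, -4/15, 2/3, -4/15] . (h_2, h_3, h_4, h_5) = 1
  [-1/15, -4/15, -7/15, 14/15] . (h_2, h_3, h_4, h_5) = 1

Solving yields:
  h_2 = 5665/1293
  h_3 = 8575/1293
  h_4 = 3180/431
  h_5 = 9010/1293

Starting state is 2, so the expected hitting time is h_2 = 5665/1293.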